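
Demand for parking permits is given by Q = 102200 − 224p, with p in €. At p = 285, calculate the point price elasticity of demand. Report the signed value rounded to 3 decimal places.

dQ/dp = −224. At p = 285, Q = 102200 − 224(285) = 38360.
Ed = (dQ/dp)·(p/Q) = −224 × (285/38360) = -1.66423…

-1.664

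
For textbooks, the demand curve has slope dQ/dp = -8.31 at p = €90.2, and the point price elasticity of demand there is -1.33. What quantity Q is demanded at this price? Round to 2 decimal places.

Ed = (dQ/dp)·(p/Q) ⇒ Q = (dQ/dp)·p/Ed = (-8.31)·90.2/(-1.33) = 563.5804…

563.58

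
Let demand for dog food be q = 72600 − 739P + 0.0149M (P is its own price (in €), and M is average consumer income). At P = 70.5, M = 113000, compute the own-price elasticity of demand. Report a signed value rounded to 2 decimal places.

-2.35

At the given values, q = 72600 − 739(70.5) + 0.0149(113000) = 22184.2.
∂q/∂P = −739.
E = (-739) × (70.5/22184.2) = -2.3484…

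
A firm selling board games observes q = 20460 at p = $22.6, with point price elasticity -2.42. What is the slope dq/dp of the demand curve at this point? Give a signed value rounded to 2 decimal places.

-2190.85

Ed = (dq/dp)·(p/q) ⇒ dq/dp = Ed·q/p = (-2.42)·20460/22.6 = -2190.8495…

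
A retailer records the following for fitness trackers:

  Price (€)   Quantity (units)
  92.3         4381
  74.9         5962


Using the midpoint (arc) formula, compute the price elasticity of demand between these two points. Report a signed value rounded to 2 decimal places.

-1.47

%ΔQ = (5962 − 4381) / [(4381 + 5962)/2] = 1581/5171.5 = 0.305714…
%ΔP = (74.9 − 92.3) / [(92.3 + 74.9)/2] = -17.4/83.6 = -0.208133…
Arc Ed = %ΔQ / %ΔP = (1581/5171.5) / (-17.4/83.6) = -1.4688…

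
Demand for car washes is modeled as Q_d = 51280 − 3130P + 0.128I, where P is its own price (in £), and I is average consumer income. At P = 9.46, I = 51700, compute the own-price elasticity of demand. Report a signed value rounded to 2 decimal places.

At the given values, Q_d = 51280 − 3130(9.46) + 0.128(51700) = 28287.8.
∂Q_d/∂P = −3130.
E = (-3130) × (9.46/28287.8) = -1.0467…

-1.05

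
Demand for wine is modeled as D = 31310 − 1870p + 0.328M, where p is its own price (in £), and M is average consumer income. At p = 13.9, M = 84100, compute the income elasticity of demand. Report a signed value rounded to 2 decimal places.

0.84

At the given values, D = 31310 − 1870(13.9) + 0.328(84100) = 32901.8.
∂D/∂M = 0.328.
E = (0.328) × (84100/32901.8) = 0.8383…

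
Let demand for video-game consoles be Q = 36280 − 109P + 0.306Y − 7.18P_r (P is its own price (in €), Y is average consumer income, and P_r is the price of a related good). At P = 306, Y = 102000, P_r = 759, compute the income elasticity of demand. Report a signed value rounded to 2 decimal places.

At the given values, Q = 36280 − 109(306) + 0.306(102000) − 7.18(759) = 28688.38.
∂Q/∂Y = 0.306.
E = (0.306) × (102000/28688.38) = 1.0879…

1.09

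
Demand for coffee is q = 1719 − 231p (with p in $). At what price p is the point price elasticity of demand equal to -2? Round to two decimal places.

Ed = −231p/(1719 − 231p). Set this equal to -2:
231p = 2·(1719 − 231p) ⇒ 231p(1 + 2) = 2·1719
p = 2·1719 / (231·3) = 4.9610…

4.96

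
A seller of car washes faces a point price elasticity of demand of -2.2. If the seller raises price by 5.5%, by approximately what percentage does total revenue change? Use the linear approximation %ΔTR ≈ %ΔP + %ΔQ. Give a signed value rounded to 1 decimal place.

%ΔQ ≈ Ed × %ΔP = (-2.2) × (+5.5%) = -12.1000%
%ΔTR ≈ %ΔP + %ΔQ = (+5.5%) + (-12.1000%) = -6.6000%

-6.6%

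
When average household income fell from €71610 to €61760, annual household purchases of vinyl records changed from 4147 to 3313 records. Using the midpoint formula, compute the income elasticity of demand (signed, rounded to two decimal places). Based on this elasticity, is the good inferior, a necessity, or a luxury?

%ΔQ = (3313 − 4147)/[( 4147 + 3313)/2] = -834/3730 = -0.223592…
%ΔIncome = (61760 − 71610)/[( 71610 + 61760)/2] = -9850/66685 = -0.147709…
E_income = (-834/3730) / (-9850/66685) = 1.5137…
E_income > 1 ⇒ normal good, luxury.

1.51; luxury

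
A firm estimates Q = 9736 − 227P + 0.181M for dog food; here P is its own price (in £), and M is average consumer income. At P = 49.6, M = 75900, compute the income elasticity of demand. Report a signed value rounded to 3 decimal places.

1.125

At the given values, Q = 9736 − 227(49.6) + 0.181(75900) = 12214.7.
∂Q/∂M = 0.181.
E = (0.181) × (75900/12214.7) = 1.12470…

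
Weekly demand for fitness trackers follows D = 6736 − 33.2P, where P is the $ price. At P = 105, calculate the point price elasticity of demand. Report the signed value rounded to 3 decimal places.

-1.073

dD/dP = −33.2. At P = 105, D = 6736 − 33.2(105) = 3250.
Ed = (dD/dP)·(P/D) = −33.2 × (105/3250) = -1.07261…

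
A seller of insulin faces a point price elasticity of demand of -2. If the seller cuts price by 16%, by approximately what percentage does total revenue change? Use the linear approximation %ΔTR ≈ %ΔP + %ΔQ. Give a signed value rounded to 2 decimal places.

%ΔQ ≈ Ed × %ΔP = (-2) × (-16%) = +32.0000%
%ΔTR ≈ %ΔP + %ΔQ = (-16%) + (+32.0000%) = +16.0000%

+16.00%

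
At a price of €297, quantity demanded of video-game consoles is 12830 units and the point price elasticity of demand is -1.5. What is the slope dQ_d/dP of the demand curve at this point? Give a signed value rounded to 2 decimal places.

-64.80

Ed = (dQ_d/dP)·(P/Q_d) ⇒ dQ_d/dP = Ed·Q_d/P = (-1.5)·12830/297 = -64.7979…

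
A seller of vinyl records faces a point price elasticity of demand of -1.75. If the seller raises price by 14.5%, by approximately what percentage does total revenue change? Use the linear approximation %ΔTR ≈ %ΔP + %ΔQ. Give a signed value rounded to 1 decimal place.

%ΔQ ≈ Ed × %ΔP = (-1.75) × (+14.5%) = -25.3750%
%ΔTR ≈ %ΔP + %ΔQ = (+14.5%) + (-25.3750%) = -10.8750%

-10.9%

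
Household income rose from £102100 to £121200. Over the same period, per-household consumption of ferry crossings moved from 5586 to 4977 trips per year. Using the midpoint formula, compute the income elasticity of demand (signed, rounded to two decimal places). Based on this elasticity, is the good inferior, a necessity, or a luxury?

%ΔQ = (4977 − 5586)/[( 5586 + 4977)/2] = -609/5281.5 = -0.115308…
%ΔIncome = (121200 − 102100)/[( 102100 + 121200)/2] = 19100/111650 = 0.171070…
E_income = (-609/5281.5) / (19100/111650) = -0.6740…
E_income < 0 ⇒ inferior good.

-0.67; inferior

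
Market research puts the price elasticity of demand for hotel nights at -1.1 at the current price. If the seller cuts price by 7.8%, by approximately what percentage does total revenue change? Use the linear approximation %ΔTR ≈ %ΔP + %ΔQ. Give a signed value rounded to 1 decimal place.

%ΔQ ≈ Ed × %ΔP = (-1.1) × (-7.8%) = +8.5800%
%ΔTR ≈ %ΔP + %ΔQ = (-7.8%) + (+8.5800%) = +0.7800%

+0.8%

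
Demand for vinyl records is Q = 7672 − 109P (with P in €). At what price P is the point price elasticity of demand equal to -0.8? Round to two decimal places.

31.28

Ed = −109P/(7672 − 109P). Set this equal to -0.8:
109P = 0.8·(7672 − 109P) ⇒ 109P(1 + 0.8) = 0.8·7672
P = 0.8·7672 / (109·1.8) = 31.2823…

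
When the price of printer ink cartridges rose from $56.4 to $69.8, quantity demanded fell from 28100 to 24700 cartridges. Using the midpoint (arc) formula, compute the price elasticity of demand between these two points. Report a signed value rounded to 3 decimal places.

%ΔQ = (24700 − 28100) / [(28100 + 24700)/2] = -3400/26400 = -0.128787…
%ΔP = (69.8 − 56.4) / [(56.4 + 69.8)/2] = 13.4/63.1 = 0.212361…
Arc Ed = %ΔQ / %ΔP = (-3400/26400) / (13.4/63.1) = -0.60645…

-0.606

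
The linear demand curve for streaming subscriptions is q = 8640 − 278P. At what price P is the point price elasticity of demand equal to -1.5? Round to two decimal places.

18.65

Ed = −278P/(8640 − 278P). Set this equal to -1.5:
278P = 1.5·(8640 − 278P) ⇒ 278P(1 + 1.5) = 1.5·8640
P = 1.5·8640 / (278·2.5) = 18.6474…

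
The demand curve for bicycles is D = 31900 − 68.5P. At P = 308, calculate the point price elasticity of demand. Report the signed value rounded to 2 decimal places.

-1.95

dD/dP = −68.5. At P = 308, D = 31900 − 68.5(308) = 10802.
Ed = (dD/dP)·(P/D) = −68.5 × (308/10802) = -1.9531…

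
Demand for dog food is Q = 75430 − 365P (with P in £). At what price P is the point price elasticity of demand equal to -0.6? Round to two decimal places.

77.50

Ed = −365P/(75430 − 365P). Set this equal to -0.6:
365P = 0.6·(75430 − 365P) ⇒ 365P(1 + 0.6) = 0.6·75430
P = 0.6·75430 / (365·1.6) = 77.4965…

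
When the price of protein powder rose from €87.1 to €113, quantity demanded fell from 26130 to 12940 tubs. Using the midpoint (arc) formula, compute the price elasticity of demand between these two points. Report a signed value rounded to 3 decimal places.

-2.608

%ΔQ = (12940 − 26130) / [(26130 + 12940)/2] = -13190/19535 = -0.675198…
%ΔP = (113 − 87.1) / [(87.1 + 113)/2] = 25.9/100.05 = 0.258870…
Arc Ed = %ΔQ / %ΔP = (-13190/19535) / (25.9/100.05) = -2.60824…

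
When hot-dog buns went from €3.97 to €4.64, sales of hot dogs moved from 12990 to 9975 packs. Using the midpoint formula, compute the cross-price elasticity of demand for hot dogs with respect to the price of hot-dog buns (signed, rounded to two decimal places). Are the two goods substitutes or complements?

%ΔQ_{hot dogs} = (9975 − 12990)/avg = -3015/11482.5 = -0.262573…
%ΔP_{hot-dog buns} = (4.64 − 3.97)/avg = 0.67/4.305 = 0.155632…
E_cross = (-3015/11482.5) / (0.67/4.305) = -1.6871…
E_cross < 0 ⇒ the goods are complements.

-1.69; complements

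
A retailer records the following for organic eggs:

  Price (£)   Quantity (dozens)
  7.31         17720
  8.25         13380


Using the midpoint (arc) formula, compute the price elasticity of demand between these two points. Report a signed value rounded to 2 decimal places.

-2.31

%ΔQ = (13380 − 17720) / [(17720 + 13380)/2] = -4340/15550 = -0.279099…
%ΔP = (8.25 − 7.31) / [(7.31 + 8.25)/2] = 0.94/7.78 = 0.120822…
Arc Ed = %ΔQ / %ΔP = (-4340/15550) / (0.94/7.78) = -2.3099…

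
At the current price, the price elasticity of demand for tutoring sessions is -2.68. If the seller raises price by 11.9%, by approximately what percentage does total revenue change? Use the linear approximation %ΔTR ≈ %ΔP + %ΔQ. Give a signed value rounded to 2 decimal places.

-19.99%

%ΔQ ≈ Ed × %ΔP = (-2.68) × (+11.9%) = -31.8920%
%ΔTR ≈ %ΔP + %ΔQ = (+11.9%) + (-31.8920%) = -19.9920%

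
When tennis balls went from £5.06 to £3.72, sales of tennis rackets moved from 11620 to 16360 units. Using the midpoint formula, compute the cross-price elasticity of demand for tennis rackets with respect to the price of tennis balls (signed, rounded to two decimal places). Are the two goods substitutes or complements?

-1.11; complements

%ΔQ_{tennis rackets} = (16360 − 11620)/avg = 4740/13990 = 0.338813…
%ΔP_{tennis balls} = (3.72 − 5.06)/avg = -1.34/4.39 = -0.305239…
E_cross = (4740/13990) / (-1.34/4.39) = -1.1099…
E_cross < 0 ⇒ the goods are complements.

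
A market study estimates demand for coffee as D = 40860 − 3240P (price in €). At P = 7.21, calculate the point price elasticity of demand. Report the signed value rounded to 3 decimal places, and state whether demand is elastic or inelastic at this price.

-1.335; elastic

dD/dP = −3240. At P = 7.21, D = 40860 − 3240(7.21) = 17499.6.
Ed = (dD/dP)·(P/D) = −3240 × (7.21/17499.6) = -1.33491…
|Ed| = 1.335 > 1, so demand is elastic.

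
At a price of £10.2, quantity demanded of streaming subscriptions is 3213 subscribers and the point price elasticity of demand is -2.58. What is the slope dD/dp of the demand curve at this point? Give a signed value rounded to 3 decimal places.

-812.700

Ed = (dD/dp)·(p/D) ⇒ dD/dp = Ed·D/p = (-2.58)·3213/10.2 = -812.7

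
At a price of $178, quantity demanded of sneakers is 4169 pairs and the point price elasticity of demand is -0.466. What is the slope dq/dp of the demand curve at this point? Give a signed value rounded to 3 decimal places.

Ed = (dq/dp)·(p/q) ⇒ dq/dp = Ed·q/p = (-0.466)·4169/178 = -10.91434…

-10.914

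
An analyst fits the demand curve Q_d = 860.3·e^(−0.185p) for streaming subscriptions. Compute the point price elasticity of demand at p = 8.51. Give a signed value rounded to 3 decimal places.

dQ_d/dp = −0.185·Q_d = -32.9678. At p = 8.51, Q_d = 178.204.
Ed = (dQ_d/dp)·(p/Q_d) = (-32.9678) × (8.51/178.204) = -1.57435

-1.574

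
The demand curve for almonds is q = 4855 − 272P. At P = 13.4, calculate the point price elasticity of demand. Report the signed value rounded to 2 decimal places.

dq/dP = −272. At P = 13.4, q = 4855 − 272(13.4) = 1210.2.
Ed = (dq/dP)·(P/q) = −272 × (13.4/1210.2) = -3.0117…

-3.01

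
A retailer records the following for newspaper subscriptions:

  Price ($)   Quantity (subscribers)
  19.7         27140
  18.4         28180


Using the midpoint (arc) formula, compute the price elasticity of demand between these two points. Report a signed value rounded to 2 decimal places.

-0.55

%ΔQ = (28180 − 27140) / [(27140 + 28180)/2] = 1040/27660 = 0.037599…
%ΔP = (18.4 − 19.7) / [(19.7 + 18.4)/2] = -1.3/19.05 = -0.068241…
Arc Ed = %ΔQ / %ΔP = (1040/27660) / (-1.3/19.05) = -0.5509…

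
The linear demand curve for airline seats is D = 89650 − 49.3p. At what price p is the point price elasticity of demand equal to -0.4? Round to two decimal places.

519.56

Ed = −49.3p/(89650 − 49.3p). Set this equal to -0.4:
49.3p = 0.4·(89650 − 49.3p) ⇒ 49.3p(1 + 0.4) = 0.4·89650
p = 0.4·89650 / (49.3·1.4) = 519.5595…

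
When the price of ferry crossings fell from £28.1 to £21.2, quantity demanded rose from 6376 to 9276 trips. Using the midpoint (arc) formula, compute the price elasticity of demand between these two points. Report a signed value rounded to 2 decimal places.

%ΔQ = (9276 − 6376) / [(6376 + 9276)/2] = 2900/7826 = 0.370559…
%ΔP = (21.2 − 28.1) / [(28.1 + 21.2)/2] = -6.9/24.65 = -0.279918…
Arc Ed = %ΔQ / %ΔP = (2900/7826) / (-6.9/24.65) = -1.3238…

-1.32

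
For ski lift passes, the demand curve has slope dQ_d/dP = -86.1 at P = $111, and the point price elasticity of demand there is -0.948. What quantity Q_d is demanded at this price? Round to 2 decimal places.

Ed = (dQ_d/dP)·(P/Q_d) ⇒ Q_d = (dQ_d/dP)·P/Ed = (-86.1)·111/(-0.948) = 10081.3291…

10081.33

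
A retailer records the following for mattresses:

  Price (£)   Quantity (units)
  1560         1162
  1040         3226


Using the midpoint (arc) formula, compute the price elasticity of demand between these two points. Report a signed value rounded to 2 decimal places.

-2.35

%ΔQ = (3226 − 1162) / [(1162 + 3226)/2] = 2064/2194 = 0.940747…
%ΔP = (1040 − 1560) / [(1560 + 1040)/2] = -520/1300 = -0.4
Arc Ed = %ΔQ / %ΔP = (2064/2194) / (-520/1300) = -2.3518…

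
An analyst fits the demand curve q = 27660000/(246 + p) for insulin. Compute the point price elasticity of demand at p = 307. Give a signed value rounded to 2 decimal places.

-0.56

dq/dp = −27660000/(246 + p)² = -90.4486. At p = 307, q = 50018.1.
Ed = (dq/dp)·(p/q) = (-90.4486) × (307/50018.1) = -0.5551…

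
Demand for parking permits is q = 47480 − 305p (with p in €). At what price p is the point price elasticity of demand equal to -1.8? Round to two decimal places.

Ed = −305p/(47480 − 305p). Set this equal to -1.8:
305p = 1.8·(47480 − 305p) ⇒ 305p(1 + 1.8) = 1.8·47480
p = 1.8·47480 / (305·2.8) = 100.0749…

100.07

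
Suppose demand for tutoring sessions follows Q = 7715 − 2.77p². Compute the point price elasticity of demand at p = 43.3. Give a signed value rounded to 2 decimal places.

-4.12

dQ/dp = −2·2.77·p = -239.882. At p = 43.3, Q = 2521.5547.
Ed = (dQ/dp)·(p/Q) = (-239.882) × (43.3/2521.5547) = -4.1192…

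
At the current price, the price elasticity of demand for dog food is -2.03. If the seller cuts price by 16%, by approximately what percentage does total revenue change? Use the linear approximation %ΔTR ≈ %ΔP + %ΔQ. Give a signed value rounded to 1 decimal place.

+16.5%

%ΔQ ≈ Ed × %ΔP = (-2.03) × (-16%) = +32.4800%
%ΔTR ≈ %ΔP + %ΔQ = (-16%) + (+32.4800%) = +16.4800%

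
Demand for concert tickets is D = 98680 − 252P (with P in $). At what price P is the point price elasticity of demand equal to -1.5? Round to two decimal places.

234.95

Ed = −252P/(98680 − 252P). Set this equal to -1.5:
252P = 1.5·(98680 − 252P) ⇒ 252P(1 + 1.5) = 1.5·98680
P = 1.5·98680 / (252·2.5) = 234.9523…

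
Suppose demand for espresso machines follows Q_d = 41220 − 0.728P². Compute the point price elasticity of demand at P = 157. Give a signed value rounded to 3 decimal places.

dQ_d/dP = −2·0.728·P = -228.592. At P = 157, Q_d = 23275.528.
Ed = (dQ_d/dP)·(P/Q_d) = (-228.592) × (157/23275.528) = -1.54191…

-1.542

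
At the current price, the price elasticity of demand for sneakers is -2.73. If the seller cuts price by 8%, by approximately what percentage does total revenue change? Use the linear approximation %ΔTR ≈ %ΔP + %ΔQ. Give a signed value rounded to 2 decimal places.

%ΔQ ≈ Ed × %ΔP = (-2.73) × (-8%) = +21.8400%
%ΔTR ≈ %ΔP + %ΔQ = (-8%) + (+21.8400%) = +13.8400%

+13.84%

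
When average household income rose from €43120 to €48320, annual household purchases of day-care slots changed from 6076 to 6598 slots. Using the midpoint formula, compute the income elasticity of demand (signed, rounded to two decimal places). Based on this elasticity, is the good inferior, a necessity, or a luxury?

0.72; necessity

%ΔQ = (6598 − 6076)/[( 6076 + 6598)/2] = 522/6337 = 0.082373…
%ΔIncome = (48320 − 43120)/[( 43120 + 48320)/2] = 5200/45720 = 0.113735…
E_income = (522/6337) / (5200/45720) = 0.7242…
0 < E_income < 1 ⇒ normal good, necessity.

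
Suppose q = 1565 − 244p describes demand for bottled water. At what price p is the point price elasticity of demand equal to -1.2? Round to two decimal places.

3.50

Ed = −244p/(1565 − 244p). Set this equal to -1.2:
244p = 1.2·(1565 − 244p) ⇒ 244p(1 + 1.2) = 1.2·1565
p = 1.2·1565 / (244·2.2) = 3.4985…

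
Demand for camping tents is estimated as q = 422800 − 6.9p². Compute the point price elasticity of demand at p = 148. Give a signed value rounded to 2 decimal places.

-1.11

dq/dp = −2·6.9·p = -2042.4. At p = 148, q = 271662.4.
Ed = (dq/dp)·(p/q) = (-2042.4) × (148/271662.4) = -1.1126…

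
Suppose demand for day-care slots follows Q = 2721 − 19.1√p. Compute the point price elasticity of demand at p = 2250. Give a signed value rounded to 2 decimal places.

-0.25

dQ/dp = −19.1/(2√p) = -0.201332. At p = 2250, Q = 1815.01.
Ed = (dQ/dp)·(p/Q) = (-0.201332) × (2250/1815.01) = -0.2495…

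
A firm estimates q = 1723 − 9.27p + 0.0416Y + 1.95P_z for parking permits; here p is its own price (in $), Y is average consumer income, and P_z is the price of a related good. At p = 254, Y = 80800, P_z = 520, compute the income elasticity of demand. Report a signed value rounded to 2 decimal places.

At the given values, q = 1723 − 9.27(254) + 0.0416(80800) + 1.95(520) = 3743.7.
∂q/∂Y = 0.0416.
E = (0.0416) × (80800/3743.7) = 0.8978…

0.90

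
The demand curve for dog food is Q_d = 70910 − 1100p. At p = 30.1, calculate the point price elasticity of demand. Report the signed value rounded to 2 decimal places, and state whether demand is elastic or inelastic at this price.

dQ_d/dp = −1100. At p = 30.1, Q_d = 70910 − 1100(30.1) = 37800.
Ed = (dQ_d/dp)·(p/Q_d) = −1100 × (30.1/37800) = -0.8759…
|Ed| = 0.88 < 1, so demand is inelastic.

-0.88; inelastic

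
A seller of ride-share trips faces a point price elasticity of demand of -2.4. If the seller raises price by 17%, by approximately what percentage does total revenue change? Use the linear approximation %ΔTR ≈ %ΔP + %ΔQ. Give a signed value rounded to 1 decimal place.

-23.8%

%ΔQ ≈ Ed × %ΔP = (-2.4) × (+17%) = -40.8000%
%ΔTR ≈ %ΔP + %ΔQ = (+17%) + (-40.8000%) = -23.8000%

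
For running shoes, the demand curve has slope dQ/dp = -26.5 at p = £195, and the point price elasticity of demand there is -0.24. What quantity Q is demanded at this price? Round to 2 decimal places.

21531.25

Ed = (dQ/dp)·(p/Q) ⇒ Q = (dQ/dp)·p/Ed = (-26.5)·195/(-0.24) = 21531.25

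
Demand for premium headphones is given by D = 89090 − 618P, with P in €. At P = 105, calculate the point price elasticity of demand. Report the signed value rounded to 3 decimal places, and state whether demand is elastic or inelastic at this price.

dD/dP = −618. At P = 105, D = 89090 − 618(105) = 24200.
Ed = (dD/dP)·(P/D) = −618 × (105/24200) = -2.68140…
|Ed| = 2.681 > 1, so demand is elastic.

-2.681; elastic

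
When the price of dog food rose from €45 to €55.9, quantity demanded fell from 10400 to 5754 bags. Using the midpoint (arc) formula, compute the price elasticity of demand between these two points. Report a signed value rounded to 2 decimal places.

%ΔQ = (5754 − 10400) / [(10400 + 5754)/2] = -4646/8077 = -0.575213…
%ΔP = (55.9 − 45) / [(45 + 55.9)/2] = 10.9/50.45 = 0.216055…
Arc Ed = %ΔQ / %ΔP = (-4646/8077) / (10.9/50.45) = -2.6623…

-2.66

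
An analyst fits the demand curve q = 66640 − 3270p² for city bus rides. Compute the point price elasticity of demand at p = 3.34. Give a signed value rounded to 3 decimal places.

dq/dp = −2·3270·p = -21843.6. At p = 3.34, q = 30161.188.
Ed = (dq/dp)·(p/q) = (-21843.6) × (3.34/30161.188) = -2.41892…

-2.419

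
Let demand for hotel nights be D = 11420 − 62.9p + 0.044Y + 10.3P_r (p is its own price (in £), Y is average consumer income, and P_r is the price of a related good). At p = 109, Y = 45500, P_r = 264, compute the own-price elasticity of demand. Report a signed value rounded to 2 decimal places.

At the given values, D = 11420 − 62.9(109) + 0.044(45500) + 10.3(264) = 9285.1.
∂D/∂p = −62.9.
E = (-62.9) × (109/9285.1) = -0.7383…

-0.74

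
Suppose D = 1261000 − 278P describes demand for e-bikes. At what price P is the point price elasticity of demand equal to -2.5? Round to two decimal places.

3239.98

Ed = −278P/(1261000 − 278P). Set this equal to -2.5:
278P = 2.5·(1261000 − 278P) ⇒ 278P(1 + 2.5) = 2.5·1261000
P = 2.5·1261000 / (278·3.5) = 3239.9794…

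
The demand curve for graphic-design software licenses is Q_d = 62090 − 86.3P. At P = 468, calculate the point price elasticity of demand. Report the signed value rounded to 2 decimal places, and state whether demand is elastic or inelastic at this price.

-1.86; elastic

dQ_d/dP = −86.3. At P = 468, Q_d = 62090 − 86.3(468) = 21701.6.
Ed = (dQ_d/dP)·(P/Q_d) = −86.3 × (468/21701.6) = -1.8610…
|Ed| = 1.86 > 1, so demand is elastic.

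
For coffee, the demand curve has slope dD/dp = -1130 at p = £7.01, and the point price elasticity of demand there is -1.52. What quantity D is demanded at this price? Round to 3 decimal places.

Ed = (dD/dp)·(p/D) ⇒ D = (dD/dp)·p/Ed = (-1130)·7.01/(-1.52) = 5211.38157…

5211.382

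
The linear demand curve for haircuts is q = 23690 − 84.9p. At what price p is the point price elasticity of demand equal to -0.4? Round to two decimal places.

Ed = −84.9p/(23690 − 84.9p). Set this equal to -0.4:
84.9p = 0.4·(23690 − 84.9p) ⇒ 84.9p(1 + 0.4) = 0.4·23690
p = 0.4·23690 / (84.9·1.4) = 79.7240…

79.72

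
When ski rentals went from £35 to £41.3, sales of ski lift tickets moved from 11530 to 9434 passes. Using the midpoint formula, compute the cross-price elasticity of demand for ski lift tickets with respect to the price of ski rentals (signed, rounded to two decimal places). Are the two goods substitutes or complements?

%ΔQ_{ski lift tickets} = (9434 − 11530)/avg = -2096/10482 = -0.199961…
%ΔP_{ski rentals} = (41.3 − 35)/avg = 6.3/38.15 = 0.165137…
E_cross = (-2096/10482) / (6.3/38.15) = -1.2108…
E_cross < 0 ⇒ the goods are complements.

-1.21; complements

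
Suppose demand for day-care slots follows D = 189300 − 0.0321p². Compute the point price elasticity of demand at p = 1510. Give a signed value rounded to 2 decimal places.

-1.26

dD/dp = −2·0.0321·p = -96.942. At p = 1510, D = 116108.79.
Ed = (dD/dp)·(p/D) = (-96.942) × (1510/116108.79) = -1.2607…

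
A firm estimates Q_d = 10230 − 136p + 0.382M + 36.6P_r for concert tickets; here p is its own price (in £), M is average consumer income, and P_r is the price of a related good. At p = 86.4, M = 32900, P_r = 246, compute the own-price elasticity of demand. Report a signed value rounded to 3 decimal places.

At the given values, Q_d = 10230 − 136(86.4) + 0.382(32900) + 36.6(246) = 20051.
∂Q_d/∂p = −136.
E = (-136) × (86.4/20051) = -0.58602…

-0.586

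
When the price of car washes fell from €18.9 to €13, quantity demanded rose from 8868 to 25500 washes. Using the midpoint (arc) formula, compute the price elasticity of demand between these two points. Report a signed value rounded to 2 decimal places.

%ΔQ = (25500 − 8868) / [(8868 + 25500)/2] = 16632/17184 = 0.967877…
%ΔP = (13 − 18.9) / [(18.9 + 13)/2] = -5.9/15.95 = -0.369905…
Arc Ed = %ΔQ / %ΔP = (16632/17184) / (-5.9/15.95) = -2.6165…

-2.62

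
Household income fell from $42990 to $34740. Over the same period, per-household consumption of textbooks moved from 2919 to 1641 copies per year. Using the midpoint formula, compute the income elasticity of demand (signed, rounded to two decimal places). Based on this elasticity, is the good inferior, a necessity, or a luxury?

2.64; luxury

%ΔQ = (1641 − 2919)/[( 2919 + 1641)/2] = -1278/2280 = -0.560526…
%ΔIncome = (34740 − 42990)/[( 42990 + 34740)/2] = -8250/38865 = -0.212273…
E_income = (-1278/2280) / (-8250/38865) = 2.6405…
E_income > 1 ⇒ normal good, luxury.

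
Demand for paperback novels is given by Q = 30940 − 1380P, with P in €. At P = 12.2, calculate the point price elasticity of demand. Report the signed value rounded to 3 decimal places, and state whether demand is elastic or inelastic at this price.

dQ/dP = −1380. At P = 12.2, Q = 30940 − 1380(12.2) = 14104.
Ed = (dQ/dP)·(P/Q) = −1380 × (12.2/14104) = -1.19370…
|Ed| = 1.194 > 1, so demand is elastic.

-1.194; elastic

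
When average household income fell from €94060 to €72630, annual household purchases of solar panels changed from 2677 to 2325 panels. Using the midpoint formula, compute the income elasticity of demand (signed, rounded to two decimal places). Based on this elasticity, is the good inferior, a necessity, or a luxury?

%ΔQ = (2325 − 2677)/[( 2677 + 2325)/2] = -352/2501 = -0.140743…
%ΔIncome = (72630 − 94060)/[( 94060 + 72630)/2] = -21430/83345 = -0.257124…
E_income = (-352/2501) / (-21430/83345) = 0.5473…
0 < E_income < 1 ⇒ normal good, necessity.

0.55; necessity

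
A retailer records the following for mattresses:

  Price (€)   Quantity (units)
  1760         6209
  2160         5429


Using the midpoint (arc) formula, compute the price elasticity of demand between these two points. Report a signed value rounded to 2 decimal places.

-0.66

%ΔQ = (5429 − 6209) / [(6209 + 5429)/2] = -780/5819 = -0.134043…
%ΔP = (2160 − 1760) / [(1760 + 2160)/2] = 400/1960 = 0.204081…
Arc Ed = %ΔQ / %ΔP = (-780/5819) / (400/1960) = -0.6568…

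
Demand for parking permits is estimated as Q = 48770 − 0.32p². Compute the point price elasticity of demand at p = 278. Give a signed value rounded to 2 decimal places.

dQ/dp = −2·0.32·p = -177.92. At p = 278, Q = 24039.12.
Ed = (dQ/dp)·(p/Q) = (-177.92) × (278/24039.12) = -2.0575…

-2.06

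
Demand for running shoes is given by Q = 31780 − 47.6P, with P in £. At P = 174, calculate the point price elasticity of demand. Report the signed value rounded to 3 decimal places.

-0.352

dQ/dP = −47.6. At P = 174, Q = 31780 − 47.6(174) = 23497.6.
Ed = (dQ/dP)·(P/Q) = −47.6 × (174/23497.6) = -0.35247…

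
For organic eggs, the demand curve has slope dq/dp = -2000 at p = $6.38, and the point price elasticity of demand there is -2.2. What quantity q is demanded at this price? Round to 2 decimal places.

5800.00

Ed = (dq/dp)·(p/q) ⇒ q = (dq/dp)·p/Ed = (-2000)·6.38/(-2.2) = 5800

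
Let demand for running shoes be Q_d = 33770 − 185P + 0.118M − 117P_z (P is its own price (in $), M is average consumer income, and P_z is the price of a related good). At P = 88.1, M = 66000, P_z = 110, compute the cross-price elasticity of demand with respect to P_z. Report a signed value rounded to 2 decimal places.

At the given values, Q_d = 33770 − 185(88.1) + 0.118(66000) − 117(110) = 12389.5.
∂Q_d/∂P_z = -117.
E = (-117) × (110/12389.5) = -1.0387…

-1.04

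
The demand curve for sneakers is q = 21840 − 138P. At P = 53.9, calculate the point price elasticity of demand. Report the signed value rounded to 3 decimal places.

dq/dP = −138. At P = 53.9, q = 21840 − 138(53.9) = 14401.8.
Ed = (dq/dP)·(P/q) = −138 × (53.9/14401.8) = -0.51647…

-0.516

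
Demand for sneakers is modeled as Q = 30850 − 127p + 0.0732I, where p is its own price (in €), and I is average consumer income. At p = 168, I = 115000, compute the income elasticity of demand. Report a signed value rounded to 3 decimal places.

0.469

At the given values, Q = 30850 − 127(168) + 0.0732(115000) = 17932.
∂Q/∂I = 0.0732.
E = (0.0732) × (115000/17932) = 0.46944…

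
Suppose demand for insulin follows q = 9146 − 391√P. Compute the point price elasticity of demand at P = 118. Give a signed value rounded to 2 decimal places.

-0.43

dq/dP = −391/(2√P) = -17.9972. At P = 118, q = 4898.65.
Ed = (dq/dP)·(P/q) = (-17.9972) × (118/4898.65) = -0.4335…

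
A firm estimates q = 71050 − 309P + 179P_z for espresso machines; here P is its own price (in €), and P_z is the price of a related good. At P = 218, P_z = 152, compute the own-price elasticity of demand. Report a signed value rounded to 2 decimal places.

-2.18

At the given values, q = 71050 − 309(218) + 179(152) = 30896.
∂q/∂P = −309.
E = (-309) × (218/30896) = -2.1802…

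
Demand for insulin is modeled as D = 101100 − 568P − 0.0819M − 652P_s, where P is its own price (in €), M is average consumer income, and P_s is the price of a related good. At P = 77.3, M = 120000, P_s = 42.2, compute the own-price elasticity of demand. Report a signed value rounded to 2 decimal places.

-2.21

At the given values, D = 101100 − 568(77.3) − 0.0819(120000) − 652(42.2) = 19851.2.
∂D/∂P = −568.
E = (-568) × (77.3/19851.2) = -2.2117…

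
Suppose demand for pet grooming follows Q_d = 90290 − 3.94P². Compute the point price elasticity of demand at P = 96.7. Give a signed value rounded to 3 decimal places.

-1.379

dQ_d/dP = −2·3.94·P = -761.996. At P = 96.7, Q_d = 53447.4934.
Ed = (dQ_d/dP)·(P/Q_d) = (-761.996) × (96.7/53447.4934) = -1.37864…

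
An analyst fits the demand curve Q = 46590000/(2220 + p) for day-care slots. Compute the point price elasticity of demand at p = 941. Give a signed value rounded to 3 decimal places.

dQ/dp = −46590000/(2220 + p)² = -4.66277. At p = 941, Q = 14739.
Ed = (dQ/dp)·(p/Q) = (-4.66277) × (941/14739) = -0.29769…

-0.298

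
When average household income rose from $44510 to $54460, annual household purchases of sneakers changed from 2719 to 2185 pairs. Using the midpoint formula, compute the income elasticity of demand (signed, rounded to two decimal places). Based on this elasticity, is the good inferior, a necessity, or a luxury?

%ΔQ = (2185 − 2719)/[( 2719 + 2185)/2] = -534/2452 = -0.217781…
%ΔIncome = (54460 − 44510)/[( 44510 + 54460)/2] = 9950/49485 = 0.201071…
E_income = (-534/2452) / (9950/49485) = -1.0831…
E_income < 0 ⇒ inferior good.

-1.08; inferior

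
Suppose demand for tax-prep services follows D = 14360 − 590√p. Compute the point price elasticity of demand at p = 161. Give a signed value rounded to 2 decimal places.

dD/dp = −590/(2√p) = -23.2493. At p = 161, D = 6873.74.
Ed = (dD/dp)·(p/D) = (-23.2493) × (161/6873.74) = -0.5445…

-0.54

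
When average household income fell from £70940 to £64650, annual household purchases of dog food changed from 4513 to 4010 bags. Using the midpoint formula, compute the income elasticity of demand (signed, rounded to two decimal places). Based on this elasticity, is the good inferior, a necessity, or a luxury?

1.27; luxury

%ΔQ = (4010 − 4513)/[( 4513 + 4010)/2] = -503/4261.5 = -0.118033…
%ΔIncome = (64650 − 70940)/[( 70940 + 64650)/2] = -6290/67795 = -0.092779…
E_income = (-503/4261.5) / (-6290/67795) = 1.2721…
E_income > 1 ⇒ normal good, luxury.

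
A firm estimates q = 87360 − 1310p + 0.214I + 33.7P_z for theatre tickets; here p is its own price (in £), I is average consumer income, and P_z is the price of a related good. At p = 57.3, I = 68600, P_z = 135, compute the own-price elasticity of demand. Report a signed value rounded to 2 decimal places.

-2.38

At the given values, q = 87360 − 1310(57.3) + 0.214(68600) + 33.7(135) = 31526.9.
∂q/∂p = −1310.
E = (-1310) × (57.3/31526.9) = -2.3809…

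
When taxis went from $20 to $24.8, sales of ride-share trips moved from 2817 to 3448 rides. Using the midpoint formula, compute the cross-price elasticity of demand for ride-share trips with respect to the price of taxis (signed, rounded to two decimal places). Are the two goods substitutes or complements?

0.94; substitutes

%ΔQ_{ride-share trips} = (3448 − 2817)/avg = 631/3132.5 = 0.201436…
%ΔP_{taxis} = (24.8 − 20)/avg = 4.8/22.4 = 0.214285…
E_cross = (631/3132.5) / (4.8/22.4) = 0.9400…
E_cross > 0 ⇒ the goods are substitutes.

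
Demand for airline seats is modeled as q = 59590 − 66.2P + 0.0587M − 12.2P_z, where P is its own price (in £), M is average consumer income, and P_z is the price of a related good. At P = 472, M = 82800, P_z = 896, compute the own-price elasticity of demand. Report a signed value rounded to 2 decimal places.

At the given values, q = 59590 − 66.2(472) + 0.0587(82800) − 12.2(896) = 22272.76.
∂q/∂P = −66.2.
E = (-66.2) × (472/22272.76) = -1.4028…

-1.40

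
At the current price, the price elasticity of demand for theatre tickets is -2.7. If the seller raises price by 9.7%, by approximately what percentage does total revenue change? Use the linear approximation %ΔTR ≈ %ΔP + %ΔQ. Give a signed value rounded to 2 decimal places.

%ΔQ ≈ Ed × %ΔP = (-2.7) × (+9.7%) = -26.1900%
%ΔTR ≈ %ΔP + %ΔQ = (+9.7%) + (-26.1900%) = -16.4900%

-16.49%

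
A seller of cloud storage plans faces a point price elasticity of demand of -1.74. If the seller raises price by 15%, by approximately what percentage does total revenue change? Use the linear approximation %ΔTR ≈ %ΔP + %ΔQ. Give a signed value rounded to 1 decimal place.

%ΔQ ≈ Ed × %ΔP = (-1.74) × (+15%) = -26.1000%
%ΔTR ≈ %ΔP + %ΔQ = (+15%) + (-26.1000%) = -11.1000%

-11.1%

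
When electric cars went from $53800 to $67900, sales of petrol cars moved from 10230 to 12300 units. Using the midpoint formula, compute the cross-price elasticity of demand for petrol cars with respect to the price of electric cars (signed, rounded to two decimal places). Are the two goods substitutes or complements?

%ΔQ_{petrol cars} = (12300 − 10230)/avg = 2070/11265 = 0.183754…
%ΔP_{electric cars} = (67900 − 53800)/avg = 14100/60850 = 0.231717…
E_cross = (2070/11265) / (14100/60850) = 0.7930…
E_cross > 0 ⇒ the goods are substitutes.

0.79; substitutes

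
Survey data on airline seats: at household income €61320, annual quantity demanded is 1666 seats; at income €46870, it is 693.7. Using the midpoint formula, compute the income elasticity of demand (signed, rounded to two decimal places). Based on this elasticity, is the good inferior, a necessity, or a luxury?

%ΔQ = (693.7 − 1666)/[( 1666 + 693.7)/2] = -972.3/1179.85 = -0.824087…
%ΔIncome = (46870 − 61320)/[( 61320 + 46870)/2] = -14450/54095 = -0.267122…
E_income = (-972.3/1179.85) / (-14450/54095) = 3.0850…
E_income > 1 ⇒ normal good, luxury.

3.09; luxury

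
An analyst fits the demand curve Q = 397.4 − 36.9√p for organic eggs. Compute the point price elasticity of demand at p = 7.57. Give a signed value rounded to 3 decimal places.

dQ/dp = −36.9/(2√p) = -6.70577. At p = 7.57, Q = 295.875.
Ed = (dQ/dp)·(p/Q) = (-6.70577) × (7.57/295.875) = -0.17156…

-0.172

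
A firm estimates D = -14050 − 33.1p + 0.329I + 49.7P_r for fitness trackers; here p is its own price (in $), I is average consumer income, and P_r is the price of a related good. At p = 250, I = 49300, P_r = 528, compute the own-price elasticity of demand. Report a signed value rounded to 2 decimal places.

-0.41

At the given values, D = -14050 − 33.1(250) + 0.329(49300) + 49.7(528) = 20136.3.
∂D/∂p = −33.1.
E = (-33.1) × (250/20136.3) = -0.4109…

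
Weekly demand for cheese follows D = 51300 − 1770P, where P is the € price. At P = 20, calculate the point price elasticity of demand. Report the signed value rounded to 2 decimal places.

-2.23

dD/dP = −1770. At P = 20, D = 51300 − 1770(20) = 15900.
Ed = (dD/dP)·(P/D) = −1770 × (20/15900) = -2.2264…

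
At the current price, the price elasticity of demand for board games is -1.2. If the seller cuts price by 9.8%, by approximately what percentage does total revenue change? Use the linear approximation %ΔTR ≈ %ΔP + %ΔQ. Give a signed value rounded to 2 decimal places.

%ΔQ ≈ Ed × %ΔP = (-1.2) × (-9.8%) = +11.7600%
%ΔTR ≈ %ΔP + %ΔQ = (-9.8%) + (+11.7600%) = +1.9600%

+1.96%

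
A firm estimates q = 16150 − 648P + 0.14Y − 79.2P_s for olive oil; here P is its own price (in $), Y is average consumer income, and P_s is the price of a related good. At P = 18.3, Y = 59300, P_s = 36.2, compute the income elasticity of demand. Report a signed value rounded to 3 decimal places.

0.854

At the given values, q = 16150 − 648(18.3) + 0.14(59300) − 79.2(36.2) = 9726.56.
∂q/∂Y = 0.14.
E = (0.14) × (59300/9726.56) = 0.85353…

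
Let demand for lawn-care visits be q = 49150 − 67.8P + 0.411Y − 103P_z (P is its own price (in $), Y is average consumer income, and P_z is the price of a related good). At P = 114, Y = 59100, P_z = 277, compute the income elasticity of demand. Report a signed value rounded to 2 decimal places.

At the given values, q = 49150 − 67.8(114) + 0.411(59100) − 103(277) = 37179.9.
∂q/∂Y = 0.411.
E = (0.411) × (59100/37179.9) = 0.6533…

0.65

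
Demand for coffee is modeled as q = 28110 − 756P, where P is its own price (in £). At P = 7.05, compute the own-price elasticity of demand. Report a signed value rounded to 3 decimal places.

At the given values, q = 28110 − 756(7.05) = 22780.2.
∂q/∂P = −756.
E = (-756) × (7.05/22780.2) = -0.23396…

-0.234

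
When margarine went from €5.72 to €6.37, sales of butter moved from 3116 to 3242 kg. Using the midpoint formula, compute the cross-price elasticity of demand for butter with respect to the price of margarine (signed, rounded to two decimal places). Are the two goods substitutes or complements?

0.37; substitutes

%ΔQ_{butter} = (3242 − 3116)/avg = 126/3179 = 0.039635…
%ΔP_{margarine} = (6.37 − 5.72)/avg = 0.65/6.045 = 0.107526…
E_cross = (126/3179) / (0.65/6.045) = 0.3686…
E_cross > 0 ⇒ the goods are substitutes.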